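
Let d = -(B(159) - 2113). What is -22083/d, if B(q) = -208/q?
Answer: -206541/19775 ≈ -10.445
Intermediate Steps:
d = 336175/159 (d = -(-208/159 - 2113) = -1*(-336175/159) = 336175/159 ≈ 2114.3)
-22083/d = -22083/336175/159 = -22083*159/336175 = -206541/19775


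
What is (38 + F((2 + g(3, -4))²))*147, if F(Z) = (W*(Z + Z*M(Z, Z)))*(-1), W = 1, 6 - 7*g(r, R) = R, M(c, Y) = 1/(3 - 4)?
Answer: 5586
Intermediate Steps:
M(c, Y) = -1 (M(c, Y) = 1/(-1) = -1)
g(r, R) = 6/7 - R/7
F(Z) = 0 (F(Z) = (1*(Z + Z*(-1)))*(-1) = (1*(Z - Z))*(-1) = (1*0)*(-1) = 0*(-1) = 0)
(38 + F((2 + g(3, -4))²))*147 = (38 + 0)*147 = 38*147 = 5586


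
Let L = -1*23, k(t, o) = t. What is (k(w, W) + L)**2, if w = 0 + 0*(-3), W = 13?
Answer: 529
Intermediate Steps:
w = 0 (w = 0 + 0 = 0)
L = -23
(k(w, W) + L)**2 = (0 - 23)**2 = (-23)**2 = 529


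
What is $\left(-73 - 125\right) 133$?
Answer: $-26334$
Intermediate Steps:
$\left(-73 - 125\right) 133 = \left(-198\right) 133 = -26334$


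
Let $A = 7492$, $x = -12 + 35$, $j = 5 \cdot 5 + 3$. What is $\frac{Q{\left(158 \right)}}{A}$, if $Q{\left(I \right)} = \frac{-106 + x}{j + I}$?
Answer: $- \frac{83}{1393512} \approx -5.9562 \cdot 10^{-5}$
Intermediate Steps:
$j = 28$ ($j = 25 + 3 = 28$)
$x = 23$
$Q{\left(I \right)} = - \frac{83}{28 + I}$ ($Q{\left(I \right)} = \frac{-106 + 23}{28 + I} = - \frac{83}{28 + I}$)
$\frac{Q{\left(158 \right)}}{A} = \frac{\left(-83\right) \frac{1}{28 + 158}}{7492} = - \frac{83}{186} \cdot \frac{1}{7492} = \left(-83\right) \frac{1}{186} \cdot \frac{1}{7492} = \left(- \frac{83}{186}\right) \frac{1}{7492} = - \frac{83}{1393512}$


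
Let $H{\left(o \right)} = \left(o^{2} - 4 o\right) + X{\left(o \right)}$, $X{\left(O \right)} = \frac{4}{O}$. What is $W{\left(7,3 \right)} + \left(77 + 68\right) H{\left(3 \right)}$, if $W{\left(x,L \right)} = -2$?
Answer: $- \frac{731}{3} \approx -243.67$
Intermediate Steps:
$H{\left(o \right)} = o^{2} - 4 o + \frac{4}{o}$ ($H{\left(o \right)} = \left(o^{2} - 4 o\right) + \frac{4}{o} = o^{2} - 4 o + \frac{4}{o}$)
$W{\left(7,3 \right)} + \left(77 + 68\right) H{\left(3 \right)} = -2 + \left(77 + 68\right) \frac{4 + 3^{2} \left(-4 + 3\right)}{3} = -2 + 145 \frac{4 + 9 \left(-1\right)}{3} = -2 + 145 \frac{4 - 9}{3} = -2 + 145 \cdot \frac{1}{3} \left(-5\right) = -2 + 145 \left(- \frac{5}{3}\right) = -2 - \frac{725}{3} = - \frac{731}{3}$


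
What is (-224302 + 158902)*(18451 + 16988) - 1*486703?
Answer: -2318197303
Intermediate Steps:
(-224302 + 158902)*(18451 + 16988) - 1*486703 = -65400*35439 - 486703 = -2317710600 - 486703 = -2318197303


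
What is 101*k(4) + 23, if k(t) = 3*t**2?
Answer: 4871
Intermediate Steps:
101*k(4) + 23 = 101*(3*4**2) + 23 = 101*(3*16) + 23 = 101*48 + 23 = 4848 + 23 = 4871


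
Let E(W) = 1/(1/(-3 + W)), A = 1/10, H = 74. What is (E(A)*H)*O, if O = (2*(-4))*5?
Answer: 8584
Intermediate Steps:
A = ⅒ ≈ 0.10000
O = -40 (O = -8*5 = -40)
E(W) = -3 + W
(E(A)*H)*O = ((-3 + ⅒)*74)*(-40) = -29/10*74*(-40) = -1073/5*(-40) = 8584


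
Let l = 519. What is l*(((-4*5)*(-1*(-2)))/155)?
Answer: -4152/31 ≈ -133.94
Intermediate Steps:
l*(((-4*5)*(-1*(-2)))/155) = 519*(((-4*5)*(-1*(-2)))/155) = 519*(-20*2*(1/155)) = 519*(-40*1/155) = 519*(-8/31) = -4152/31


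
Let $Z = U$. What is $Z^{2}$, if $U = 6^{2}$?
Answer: $1296$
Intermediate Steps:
$U = 36$
$Z = 36$
$Z^{2} = 36^{2} = 1296$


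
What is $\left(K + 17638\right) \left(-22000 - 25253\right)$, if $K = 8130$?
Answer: $-1217615304$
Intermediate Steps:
$\left(K + 17638\right) \left(-22000 - 25253\right) = \left(8130 + 17638\right) \left(-22000 - 25253\right) = 25768 \left(-47253\right) = -1217615304$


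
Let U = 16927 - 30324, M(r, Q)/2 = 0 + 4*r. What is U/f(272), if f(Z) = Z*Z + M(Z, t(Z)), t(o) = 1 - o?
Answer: -13397/76160 ≈ -0.17591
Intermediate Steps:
M(r, Q) = 8*r (M(r, Q) = 2*(0 + 4*r) = 2*(4*r) = 8*r)
U = -13397
f(Z) = Z² + 8*Z (f(Z) = Z*Z + 8*Z = Z² + 8*Z)
U/f(272) = -13397*1/(272*(8 + 272)) = -13397/(272*280) = -13397/76160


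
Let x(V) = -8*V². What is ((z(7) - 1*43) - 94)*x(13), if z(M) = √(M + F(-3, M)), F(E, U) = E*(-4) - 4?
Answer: 185224 - 1352*√15 ≈ 1.7999e+5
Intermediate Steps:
F(E, U) = -4 - 4*E (F(E, U) = -4*E - 4 = -4 - 4*E)
z(M) = √(8 + M) (z(M) = √(M + (-4 - 4*(-3))) = √(M + (-4 + 12)) = √(M + 8) = √(8 + M))
((z(7) - 1*43) - 94)*x(13) = ((√(8 + 7) - 1*43) - 94)*(-8*13²) = ((√15 - 43) - 94)*(-8*169) = ((-43 + √15) - 94)*(-1352) = (-137 + √15)*(-1352) = 185224 - 1352*√15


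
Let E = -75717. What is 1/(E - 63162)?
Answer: -1/138879 ≈ -7.2005e-6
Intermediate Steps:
1/(E - 63162) = 1/(-75717 - 63162) = 1/(-138879) = -1/138879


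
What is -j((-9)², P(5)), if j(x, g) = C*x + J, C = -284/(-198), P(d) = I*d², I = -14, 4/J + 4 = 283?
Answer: -356606/3069 ≈ -116.20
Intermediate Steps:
J = 4/279 (J = 4/(-4 + 283) = 4/279 ≈ 0.014337)
P(d) = -14*d²
C = 142/99 (C = -284*(-1/198) = 142/99 ≈ 1.4343)
j(x, g) = 4/279 + 142*x/99 (j(x, g) = 142*x/99 + 4/279 = 4/279 + 142*x/99)
-j((-9)², P(5)) = -(4/279 + (142/99)*(-9)²) = -(4/279 + (142/99)*81) = -(4/279 + 1278/11) = -1*356606/3069 = -356606/3069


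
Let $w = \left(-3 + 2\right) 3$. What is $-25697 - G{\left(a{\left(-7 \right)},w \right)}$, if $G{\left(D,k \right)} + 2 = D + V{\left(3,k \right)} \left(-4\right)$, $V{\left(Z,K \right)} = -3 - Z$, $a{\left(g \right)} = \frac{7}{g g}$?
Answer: $- \frac{180034}{7} \approx -25719.0$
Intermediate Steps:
$w = -3$ ($w = \left(-1\right) 3 = -3$)
$a{\left(g \right)} = \frac{7}{g^{2}}$
$G{\left(D,k \right)} = 22 + D$ ($G{\left(D,k \right)} = -2 + \left(D + \left(-3 - 3\right) \left(-4\right)\right) = -2 + \left(D - -24\right) = -2 + \left(D + 24\right) = -2 + \left(24 + D\right) = 22 + D$)
$-25697 - G{\left(a{\left(-7 \right)},w \right)} = -25697 - \left(22 + \frac{7}{49}\right) = -25697 - \left(22 + 7 \cdot \frac{1}{49}\right) = -25697 - \left(22 + \frac{1}{7}\right) = -25697 - \frac{155}{7} = - \frac{180034}{7}$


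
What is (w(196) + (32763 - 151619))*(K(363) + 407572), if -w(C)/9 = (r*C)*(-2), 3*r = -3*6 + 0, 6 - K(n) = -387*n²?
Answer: -7197538992344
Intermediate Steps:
K(n) = 6 + 387*n² (K(n) = 6 - (-387)*n² = 6 + 387*n²)
r = -6 (r = (-3*6 + 0)/3 = (-18 + 0)/3 = (⅓)*(-18) = -6)
w(C) = -108*C (w(C) = -9*(-6*C)*(-2) = -108*C)
(w(196) + (32763 - 151619))*(K(363) + 407572) = (-108*196 + (32763 - 151619))*((6 + 387*363²) + 407572) = (-21168 - 118856)*((6 + 387*131769) + 407572) = -140024*((6 + 50994603) + 407572) = -140024*(50994609 + 407572) = -140024*51402181 = -7197538992344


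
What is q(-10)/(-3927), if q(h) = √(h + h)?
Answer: -2*I*√5/3927 ≈ -0.0011388*I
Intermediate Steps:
q(h) = √2*√h (q(h) = √(2*h) = √2*√h)
q(-10)/(-3927) = (√2*√(-10))/(-3927) = (√2*(I*√10))*(-1/3927) = (2*I*√5)*(-1/3927) = -2*I*√5/3927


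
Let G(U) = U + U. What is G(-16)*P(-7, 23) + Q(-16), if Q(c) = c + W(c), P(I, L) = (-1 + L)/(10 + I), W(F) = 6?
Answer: -734/3 ≈ -244.67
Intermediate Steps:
P(I, L) = (-1 + L)/(10 + I)
G(U) = 2*U
Q(c) = 6 + c (Q(c) = c + 6 = 6 + c)
G(-16)*P(-7, 23) + Q(-16) = (2*(-16))*((-1 + 23)/(10 - 7)) + (6 - 16) = -32*22/3 - 10 = -704/3 - 10 = -734/3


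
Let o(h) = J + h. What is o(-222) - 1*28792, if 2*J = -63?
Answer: -58091/2 ≈ -29046.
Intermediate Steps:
J = -63/2 (J = (1/2)*(-63) = -63/2 ≈ -31.500)
o(h) = -63/2 + h
o(-222) - 1*28792 = (-63/2 - 222) - 1*28792 = -507/2 - 28792 = -58091/2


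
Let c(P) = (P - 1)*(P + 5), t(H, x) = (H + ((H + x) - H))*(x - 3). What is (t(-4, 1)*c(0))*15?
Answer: -450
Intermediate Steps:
t(H, x) = (-3 + x)*(H + x) (t(H, x) = (H + x)*(-3 + x) = (-3 + x)*(H + x))
c(P) = (-1 + P)*(5 + P)
(t(-4, 1)*c(0))*15 = ((1**2 - 3*(-4) - 3*1 - 4*1)*(-5 + 0**2 + 4*0))*15 = ((1 + 12 - 3 - 4)*(-5 + 0 + 0))*15 = (6*(-5))*15 = -30*15 = -450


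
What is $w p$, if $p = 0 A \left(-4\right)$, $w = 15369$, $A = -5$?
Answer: $0$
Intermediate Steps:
$p = 0$ ($p = 0 \left(-5\right) \left(-4\right) = 0 \left(-4\right) = 0$)
$w p = 15369 \cdot 0 = 0$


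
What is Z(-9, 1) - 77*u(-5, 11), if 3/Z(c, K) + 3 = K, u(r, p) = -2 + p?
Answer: -1389/2 ≈ -694.50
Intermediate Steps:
Z(c, K) = 3/(-3 + K)
Z(-9, 1) - 77*u(-5, 11) = 3/(-3 + 1) - 77*(-2 + 11) = 3/(-2) - 77*9 = 3*(-1/2) - 693 = -3/2 - 693 = -1389/2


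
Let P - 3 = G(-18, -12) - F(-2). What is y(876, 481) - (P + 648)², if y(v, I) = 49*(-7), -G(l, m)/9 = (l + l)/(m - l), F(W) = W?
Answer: -500192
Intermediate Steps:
G(l, m) = -18*l/(m - l) (G(l, m) = -9*(l + l)/(m - l) = -9*2*l/(m - l) = -18*l/(m - l))
y(v, I) = -343
P = 59 (P = 3 + (18*(-18)/(-18 - 1*(-12)) - 1*(-2)) = 3 + (18*(-18)/(-18 + 12) + 2) = 3 + (18*(-18)/(-6) + 2) = 3 + (18*(-18)*(-⅙) + 2) = 3 + (54 + 2) = 3 + 56 = 59)
y(876, 481) - (P + 648)² = -343 - (59 + 648)² = -343 - 1*707² = -343 - 1*499849 = -343 - 499849 = -500192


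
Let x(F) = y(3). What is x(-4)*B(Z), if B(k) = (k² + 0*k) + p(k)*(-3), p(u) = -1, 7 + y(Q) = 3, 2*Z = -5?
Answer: -37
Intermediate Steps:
Z = -5/2 (Z = (½)*(-5) = -5/2 ≈ -2.5000)
y(Q) = -4 (y(Q) = -7 + 3 = -4)
x(F) = -4
B(k) = 3 + k² (B(k) = (k² + 0*k) - 1*(-3) = (k² + 0) + 3 = k² + 3 = 3 + k²)
x(-4)*B(Z) = -4*(3 + (-5/2)²) = -4*(3 + 25/4) = -4*37/4 = -37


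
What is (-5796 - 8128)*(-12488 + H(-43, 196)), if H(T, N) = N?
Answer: 171153808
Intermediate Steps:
(-5796 - 8128)*(-12488 + H(-43, 196)) = (-5796 - 8128)*(-12488 + 196) = -13924*(-12292) = 171153808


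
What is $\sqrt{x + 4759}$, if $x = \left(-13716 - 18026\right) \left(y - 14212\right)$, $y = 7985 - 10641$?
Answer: $\sqrt{535428815} \approx 23139.0$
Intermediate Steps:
$y = -2656$ ($y = 7985 - 10641 = -2656$)
$x = 535424056$ ($x = \left(-13716 - 18026\right) \left(-2656 - 14212\right) = \left(-31742\right) \left(-16868\right) = 535424056$)
$\sqrt{x + 4759} = \sqrt{535424056 + 4759} = \sqrt{535428815}$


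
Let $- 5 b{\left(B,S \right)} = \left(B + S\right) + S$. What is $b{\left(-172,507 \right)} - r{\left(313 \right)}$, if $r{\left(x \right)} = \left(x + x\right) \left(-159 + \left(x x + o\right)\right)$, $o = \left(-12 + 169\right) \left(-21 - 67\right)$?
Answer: $- \frac{262902062}{5} \approx -5.258 \cdot 10^{7}$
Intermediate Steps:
$o = -13816$ ($o = 157 \left(-88\right) = -13816$)
$b{\left(B,S \right)} = - \frac{2 S}{5} - \frac{B}{5}$ ($b{\left(B,S \right)} = - \frac{\left(B + S\right) + S}{5} = - \frac{B + 2 S}{5} = - \frac{2 S}{5} - \frac{B}{5}$)
$r{\left(x \right)} = 2 x \left(-13975 + x^{2}\right)$ ($r{\left(x \right)} = \left(x + x\right) \left(-159 + \left(x x - 13816\right)\right) = 2 x \left(-159 + \left(x^{2} - 13816\right)\right) = 2 x \left(-159 + \left(-13816 + x^{2}\right)\right) = 2 x \left(-13975 + x^{2}\right)$)
$b{\left(-172,507 \right)} - r{\left(313 \right)} = \left(\left(- \frac{2}{5}\right) 507 - - \frac{172}{5}\right) - 2 \cdot 313 \left(-13975 + 313^{2}\right) = \left(- \frac{1014}{5} + \frac{172}{5}\right) - 2 \cdot 313 \left(-13975 + 97969\right) = - \frac{842}{5} - 2 \cdot 313 \cdot 83994 = - \frac{842}{5} - 52580244 = - \frac{262902062}{5}$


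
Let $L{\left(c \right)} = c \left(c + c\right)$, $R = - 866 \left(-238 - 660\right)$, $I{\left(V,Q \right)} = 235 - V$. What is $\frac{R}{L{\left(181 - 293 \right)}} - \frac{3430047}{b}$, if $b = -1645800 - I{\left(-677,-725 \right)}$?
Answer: $\frac{14235919237}{430340736} \approx 33.081$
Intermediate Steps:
$b = -1646712$ ($b = -1645800 - \left(235 - -677\right) = -1645800 - \left(235 + 677\right) = -1645800 - 912 = -1646712$)
$R = 777668$ ($R = \left(-866\right) \left(-898\right) = 777668$)
$L{\left(c \right)} = 2 c^{2}$ ($L{\left(c \right)} = c 2 c = 2 c^{2}$)
$\frac{R}{L{\left(181 - 293 \right)}} - \frac{3430047}{b} = \frac{777668}{2 \left(181 - 293\right)^{2}} - \frac{3430047}{-1646712} = \frac{777668}{2 \left(-112\right)^{2}} - - \frac{1143349}{548904} = \frac{777668}{2 \cdot 12544} + \frac{1143349}{548904} = \frac{777668}{25088} + \frac{1143349}{548904} = 777668 \cdot \frac{1}{25088} + \frac{1143349}{548904} = \frac{194417}{6272} + \frac{1143349}{548904} = \frac{14235919237}{430340736}$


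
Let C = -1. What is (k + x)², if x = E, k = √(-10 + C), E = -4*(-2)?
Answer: (8 + I*√11)² ≈ 53.0 + 53.066*I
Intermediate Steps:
E = 8
k = I*√11 (k = √(-10 - 1) = √(-11) = I*√11 ≈ 3.3166*I)
x = 8
(k + x)² = (I*√11 + 8)² = (8 + I*√11)²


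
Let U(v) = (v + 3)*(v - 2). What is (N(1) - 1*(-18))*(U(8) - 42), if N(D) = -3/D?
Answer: 360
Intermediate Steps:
U(v) = (-2 + v)*(3 + v) (U(v) = (3 + v)*(-2 + v) = (-2 + v)*(3 + v))
(N(1) - 1*(-18))*(U(8) - 42) = (-3/1 - 1*(-18))*((-6 + 8 + 8**2) - 42) = (-3*1 + 18)*((-6 + 8 + 64) - 42) = (-3 + 18)*(66 - 42) = 15*24 = 360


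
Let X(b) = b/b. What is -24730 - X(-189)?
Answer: -24731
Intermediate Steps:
X(b) = 1
-24730 - X(-189) = -24730 - 1*1 = -24730 - 1 = -24731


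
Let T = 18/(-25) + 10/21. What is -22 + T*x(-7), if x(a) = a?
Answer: -1522/75 ≈ -20.293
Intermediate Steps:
T = -128/525 (T = 18*(-1/25) + 10*(1/21) = -18/25 + 10/21 = -128/525 ≈ -0.24381)
-22 + T*x(-7) = -22 - 128/525*(-7) = -22 + 128/75 = -1522/75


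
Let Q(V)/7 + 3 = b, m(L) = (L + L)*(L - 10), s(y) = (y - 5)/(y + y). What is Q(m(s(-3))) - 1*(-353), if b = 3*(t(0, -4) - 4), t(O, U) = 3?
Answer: 311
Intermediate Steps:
s(y) = (-5 + y)/(2*y) (s(y) = (-5 + y)/((2*y)) = (-5 + y)*(1/(2*y)) = (-5 + y)/(2*y))
b = -3 (b = 3*(3 - 4) = 3*(-1) = -3)
m(L) = 2*L*(-10 + L) (m(L) = (2*L)*(-10 + L) = 2*L*(-10 + L))
Q(V) = -42 (Q(V) = -21 + 7*(-3) = -21 - 21 = -42)
Q(m(s(-3))) - 1*(-353) = -42 - 1*(-353) = -42 + 353 = 311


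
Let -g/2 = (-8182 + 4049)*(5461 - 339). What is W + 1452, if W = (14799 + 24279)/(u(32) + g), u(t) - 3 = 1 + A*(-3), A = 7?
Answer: 61475446698/42338435 ≈ 1452.0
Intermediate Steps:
u(t) = -17 (u(t) = 3 + (1 + 7*(-3)) = 3 + (1 - 21) = 3 - 20 = -17)
g = 42338452 (g = -2*(-8182 + 4049)*(5461 - 339) = -(-8266)*5122 = -2*(-21169226) = 42338452)
W = 39078/42338435 (W = (14799 + 24279)/(-17 + 42338452) = 39078/42338435 ≈ 0.00092299)
W + 1452 = 39078/42338435 + 1452 = 61475446698/42338435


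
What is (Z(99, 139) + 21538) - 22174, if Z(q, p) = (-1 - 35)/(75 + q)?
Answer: -18450/29 ≈ -636.21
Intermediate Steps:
Z(q, p) = -36/(75 + q)
(Z(99, 139) + 21538) - 22174 = (-36/(75 + 99) + 21538) - 22174 = (-36/174 + 21538) - 22174 = (-36*1/174 + 21538) - 22174 = (-6/29 + 21538) - 22174 = 624596/29 - 22174 = -18450/29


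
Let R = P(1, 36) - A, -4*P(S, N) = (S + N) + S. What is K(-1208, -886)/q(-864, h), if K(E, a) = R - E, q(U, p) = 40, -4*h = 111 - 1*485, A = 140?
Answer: 2117/80 ≈ 26.462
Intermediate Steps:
P(S, N) = -S/2 - N/4 (P(S, N) = -((S + N) + S)/4 = -((N + S) + S)/4 = -(N + 2*S)/4 = -S/2 - N/4)
R = -299/2 (R = (-½*1 - ¼*36) - 1*140 = (-½ - 9) - 140 = -19/2 - 140 = -299/2 ≈ -149.50)
h = 187/2 (h = -(111 - 1*485)/4 = -(111 - 485)/4 = -¼*(-374) = 187/2 ≈ 93.500)
K(E, a) = -299/2 - E
K(-1208, -886)/q(-864, h) = (-299/2 - 1*(-1208))/40 = (-299/2 + 1208)*(1/40) = (2117/2)*(1/40) = 2117/80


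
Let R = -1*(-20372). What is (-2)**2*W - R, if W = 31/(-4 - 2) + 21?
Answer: -60926/3 ≈ -20309.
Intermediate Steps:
W = 95/6 (W = 31/(-6) + 21 = -1/6*31 + 21 = -31/6 + 21 = 95/6 ≈ 15.833)
R = 20372
(-2)**2*W - R = (-2)**2*(95/6) - 1*20372 = 4*(95/6) - 20372 = 190/3 - 20372 = -60926/3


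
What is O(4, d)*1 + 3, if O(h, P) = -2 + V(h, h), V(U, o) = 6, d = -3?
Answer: 7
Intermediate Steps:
O(h, P) = 4 (O(h, P) = -2 + 6 = 4)
O(4, d)*1 + 3 = 4*1 + 3 = 4 + 3 = 7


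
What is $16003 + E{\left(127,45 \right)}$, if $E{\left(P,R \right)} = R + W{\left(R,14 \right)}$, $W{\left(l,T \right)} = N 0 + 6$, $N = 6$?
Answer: $16054$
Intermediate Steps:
$W{\left(l,T \right)} = 6$ ($W{\left(l,T \right)} = 6 \cdot 0 + 6 = 0 + 6 = 6$)
$E{\left(P,R \right)} = 6 + R$ ($E{\left(P,R \right)} = R + 6 = 6 + R$)
$16003 + E{\left(127,45 \right)} = 16003 + \left(6 + 45\right) = 16003 + 51 = 16054$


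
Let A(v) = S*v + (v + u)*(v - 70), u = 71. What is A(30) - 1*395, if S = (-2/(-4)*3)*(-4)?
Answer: -4615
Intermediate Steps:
S = -6 (S = (-2*(-¼)*3)*(-4) = ((½)*3)*(-4) = (3/2)*(-4) = -6)
A(v) = -6*v + (-70 + v)*(71 + v) (A(v) = -6*v + (v + 71)*(v - 70) = -6*v + (71 + v)*(-70 + v) = -6*v + (-70 + v)*(71 + v))
A(30) - 1*395 = (-4970 + 30² - 5*30) - 1*395 = (-4970 + 900 - 150) - 395 = -4220 - 395 = -4615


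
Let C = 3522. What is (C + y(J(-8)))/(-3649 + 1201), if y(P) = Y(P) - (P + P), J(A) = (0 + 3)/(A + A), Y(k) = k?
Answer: -1105/768 ≈ -1.4388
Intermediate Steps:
J(A) = 3/(2*A) (J(A) = 3/((2*A)) = 3*(1/(2*A)) = 3/(2*A))
y(P) = -P (y(P) = P - (P + P) = P - 2*P = -P)
(C + y(J(-8)))/(-3649 + 1201) = (3522 - 3/(2*(-8)))/(-3649 + 1201) = (3522 - 3*(-1)/(2*8))/(-2448) = (3522 - 1*(-3/16))*(-1/2448) = (3522 + 3/16)*(-1/2448) = (56355/16)*(-1/2448) = -1105/768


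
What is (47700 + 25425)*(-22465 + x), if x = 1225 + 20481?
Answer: -55501875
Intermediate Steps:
x = 21706
(47700 + 25425)*(-22465 + x) = (47700 + 25425)*(-22465 + 21706) = 73125*(-759) = -55501875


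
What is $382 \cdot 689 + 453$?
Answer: $263651$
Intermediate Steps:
$382 \cdot 689 + 453 = 263198 + 453 = 263651$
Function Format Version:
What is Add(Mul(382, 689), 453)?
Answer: 263651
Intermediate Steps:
Add(Mul(382, 689), 453) = Add(263198, 453) = 263651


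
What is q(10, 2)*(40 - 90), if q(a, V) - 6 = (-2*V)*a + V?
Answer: 1600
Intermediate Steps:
q(a, V) = 6 + V - 2*V*a (q(a, V) = 6 + ((-2*V)*a + V) = 6 + (-2*V*a + V) = 6 + (V - 2*V*a) = 6 + V - 2*V*a)
q(10, 2)*(40 - 90) = (6 + 2 - 2*2*10)*(40 - 90) = (6 + 2 - 40)*(-50) = -32*(-50) = 1600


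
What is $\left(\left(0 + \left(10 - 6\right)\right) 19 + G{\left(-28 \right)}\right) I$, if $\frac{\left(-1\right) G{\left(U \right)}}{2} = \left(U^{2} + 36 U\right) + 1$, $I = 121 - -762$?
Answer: $460926$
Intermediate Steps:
$I = 883$ ($I = 121 + 762 = 883$)
$G{\left(U \right)} = -2 - 72 U - 2 U^{2}$ ($G{\left(U \right)} = - 2 \left(\left(U^{2} + 36 U\right) + 1\right) = - 2 \left(1 + U^{2} + 36 U\right) = -2 - 72 U - 2 U^{2}$)
$\left(\left(0 + \left(10 - 6\right)\right) 19 + G{\left(-28 \right)}\right) I = \left(\left(0 + \left(10 - 6\right)\right) 19 - \left(-2014 + 1568\right)\right) 883 = \left(\left(0 + 4\right) 19 - -446\right) 883 = \left(4 \cdot 19 - -446\right) 883 = \left(76 + 446\right) 883 = 522 \cdot 883 = 460926$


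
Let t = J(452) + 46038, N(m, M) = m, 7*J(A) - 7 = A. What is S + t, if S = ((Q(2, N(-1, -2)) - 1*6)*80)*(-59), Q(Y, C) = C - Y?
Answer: 620085/7 ≈ 88584.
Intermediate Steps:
J(A) = 1 + A/7
S = 42480 (S = (((-1 - 1*2) - 1*6)*80)*(-59) = (((-1 - 2) - 6)*80)*(-59) = ((-3 - 6)*80)*(-59) = -9*80*(-59) = -720*(-59) = 42480)
t = 322725/7 (t = (1 + (⅐)*452) + 46038 = (1 + 452/7) + 46038 = 459/7 + 46038 = 322725/7 ≈ 46104.)
S + t = 42480 + 322725/7 = 620085/7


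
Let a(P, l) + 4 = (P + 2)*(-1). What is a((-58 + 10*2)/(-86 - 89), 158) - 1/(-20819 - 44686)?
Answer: -14253853/2292675 ≈ -6.2171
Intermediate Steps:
a(P, l) = -6 - P (a(P, l) = -4 + (P + 2)*(-1) = -4 + (2 + P)*(-1) = -4 + (-2 - P) = -6 - P)
a((-58 + 10*2)/(-86 - 89), 158) - 1/(-20819 - 44686) = (-6 - (-58 + 10*2)/(-86 - 89)) - 1/(-20819 - 44686) = (-6 - (-58 + 20)/(-175)) - 1/(-65505) = (-6 - (-38)*(-1)/175) - 1*(-1/65505) = (-6 - 1*38/175) + 1/65505 = (-6 - 38/175) + 1/65505 = -1088/175 + 1/65505 = -14253853/2292675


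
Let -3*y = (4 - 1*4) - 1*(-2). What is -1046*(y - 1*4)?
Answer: 14644/3 ≈ 4881.3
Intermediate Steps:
y = -2/3 (y = -((4 - 1*4) - 1*(-2))/3 = -((4 - 4) + 2)/3 = -(0 + 2)/3 = -1/3*2 = -2/3 ≈ -0.66667)
-1046*(y - 1*4) = -1046*(-2/3 - 1*4) = -1046*(-2/3 - 4) = -1046*(-14/3) = 14644/3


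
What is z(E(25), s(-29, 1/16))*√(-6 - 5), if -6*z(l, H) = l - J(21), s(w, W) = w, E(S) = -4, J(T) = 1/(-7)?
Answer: 9*I*√11/14 ≈ 2.1321*I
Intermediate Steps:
J(T) = -⅐
z(l, H) = -1/42 - l/6 (z(l, H) = -(l - 1*(-⅐))/6 = -(l + ⅐)/6 = -(⅐ + l)/6 = -1/42 - l/6)
z(E(25), s(-29, 1/16))*√(-6 - 5) = (-1/42 - ⅙*(-4))*√(-6 - 5) = (-1/42 + ⅔)*√(-11) = 9*(I*√11)/14 = 9*I*√11/14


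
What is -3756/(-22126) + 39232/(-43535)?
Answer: -352264886/481627705 ≈ -0.73141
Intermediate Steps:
-3756/(-22126) + 39232/(-43535) = -3756*(-1/22126) + 39232*(-1/43535) = 1878/11063 - 39232/43535 = -352264886/481627705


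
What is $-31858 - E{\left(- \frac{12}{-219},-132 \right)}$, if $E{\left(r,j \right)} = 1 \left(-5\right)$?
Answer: $-31853$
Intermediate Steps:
$E{\left(r,j \right)} = -5$
$-31858 - E{\left(- \frac{12}{-219},-132 \right)} = -31858 - -5 = -31858 + 5 = -31853$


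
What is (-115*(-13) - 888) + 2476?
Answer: 3083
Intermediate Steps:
(-115*(-13) - 888) + 2476 = (1495 - 888) + 2476 = 607 + 2476 = 3083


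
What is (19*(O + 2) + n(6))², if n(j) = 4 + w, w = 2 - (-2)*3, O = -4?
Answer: 676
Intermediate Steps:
w = 8 (w = 2 - 1*(-6) = 2 + 6 = 8)
n(j) = 12 (n(j) = 4 + 8 = 12)
(19*(O + 2) + n(6))² = (19*(-4 + 2) + 12)² = (19*(-2) + 12)² = (-38 + 12)² = (-26)² = 676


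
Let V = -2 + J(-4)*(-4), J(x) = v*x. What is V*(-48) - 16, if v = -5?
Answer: 3920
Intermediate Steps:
J(x) = -5*x
V = -82 (V = -2 - 5*(-4)*(-4) = -2 + 20*(-4) = -2 - 80 = -82)
V*(-48) - 16 = -82*(-48) - 16 = 3936 - 16 = 3920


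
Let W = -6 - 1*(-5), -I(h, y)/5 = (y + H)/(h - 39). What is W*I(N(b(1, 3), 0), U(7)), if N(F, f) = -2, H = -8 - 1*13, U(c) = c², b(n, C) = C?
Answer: -140/41 ≈ -3.4146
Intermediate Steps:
H = -21 (H = -8 - 13 = -21)
I(h, y) = -5*(-21 + y)/(-39 + h) (I(h, y) = -5*(y - 21)/(h - 39) = -5*(-21 + y)/(-39 + h))
W = -1 (W = -6 + 5 = -1)
W*I(N(b(1, 3), 0), U(7)) = -5*(21 - 1*7²)/(-39 - 2) = -5*(21 - 1*49)/(-41) = -5*(-1)*(21 - 49)/41 = -5*(-1)*(-28)/41 = -1*140/41 = -140/41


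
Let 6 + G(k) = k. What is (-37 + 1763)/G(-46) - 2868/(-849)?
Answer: -219373/7358 ≈ -29.814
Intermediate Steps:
G(k) = -6 + k
(-37 + 1763)/G(-46) - 2868/(-849) = (-37 + 1763)/(-6 - 46) - 2868/(-849) = 1726/(-52) - 2868*(-1/849) = 1726*(-1/52) + 956/283 = -863/26 + 956/283 = -219373/7358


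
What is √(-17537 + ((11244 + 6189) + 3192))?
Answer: 4*√193 ≈ 55.570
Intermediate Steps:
√(-17537 + ((11244 + 6189) + 3192)) = √(-17537 + (17433 + 3192)) = √(-17537 + 20625) = √3088 = 4*√193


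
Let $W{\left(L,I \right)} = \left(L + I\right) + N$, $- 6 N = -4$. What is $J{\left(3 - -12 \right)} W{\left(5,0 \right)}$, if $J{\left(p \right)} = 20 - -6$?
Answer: $\frac{442}{3} \approx 147.33$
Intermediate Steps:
$N = \frac{2}{3}$ ($N = \left(- \frac{1}{6}\right) \left(-4\right) = \frac{2}{3} \approx 0.66667$)
$J{\left(p \right)} = 26$ ($J{\left(p \right)} = 20 + 6 = 26$)
$W{\left(L,I \right)} = \frac{2}{3} + I + L$ ($W{\left(L,I \right)} = \left(L + I\right) + \frac{2}{3} = \left(I + L\right) + \frac{2}{3} = \frac{2}{3} + I + L$)
$J{\left(3 - -12 \right)} W{\left(5,0 \right)} = 26 \left(\frac{2}{3} + 0 + 5\right) = 26 \cdot \frac{17}{3} = \frac{442}{3}$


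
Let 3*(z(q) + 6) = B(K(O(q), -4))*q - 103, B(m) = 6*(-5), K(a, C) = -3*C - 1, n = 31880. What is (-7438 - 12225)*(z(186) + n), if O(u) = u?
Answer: -1768470557/3 ≈ -5.8949e+8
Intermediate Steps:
K(a, C) = -1 - 3*C
B(m) = -30
z(q) = -121/3 - 10*q (z(q) = -6 + (-30*q - 103)/3 = -6 + (-103 - 30*q)/3 = -6 + (-103/3 - 10*q) = -121/3 - 10*q)
(-7438 - 12225)*(z(186) + n) = (-7438 - 12225)*((-121/3 - 10*186) + 31880) = -19663*((-121/3 - 1860) + 31880) = -19663*(-5701/3 + 31880) = -19663*89939/3 = -1768470557/3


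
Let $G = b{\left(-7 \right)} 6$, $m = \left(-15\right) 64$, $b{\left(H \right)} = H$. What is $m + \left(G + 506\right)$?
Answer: $-496$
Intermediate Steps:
$m = -960$
$G = -42$ ($G = \left(-7\right) 6 = -42$)
$m + \left(G + 506\right) = -960 + \left(-42 + 506\right) = -960 + 464 = -496$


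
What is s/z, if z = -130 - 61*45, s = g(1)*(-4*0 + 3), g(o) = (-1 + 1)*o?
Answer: 0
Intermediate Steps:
g(o) = 0 (g(o) = 0*o = 0)
s = 0 (s = 0*(-4*0 + 3) = 0*(0 + 3) = 0*3 = 0)
z = -2875 (z = -130 - 2745 = -2875)
s/z = 0/(-2875) = 0*(-1/2875) = 0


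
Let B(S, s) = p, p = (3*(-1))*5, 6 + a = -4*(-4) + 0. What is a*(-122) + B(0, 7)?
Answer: -1235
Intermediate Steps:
a = 10 (a = -6 + (-4*(-4) + 0) = -6 + (16 + 0) = -6 + 16 = 10)
p = -15 (p = -3*5 = -15)
B(S, s) = -15
a*(-122) + B(0, 7) = 10*(-122) - 15 = -1220 - 15 = -1235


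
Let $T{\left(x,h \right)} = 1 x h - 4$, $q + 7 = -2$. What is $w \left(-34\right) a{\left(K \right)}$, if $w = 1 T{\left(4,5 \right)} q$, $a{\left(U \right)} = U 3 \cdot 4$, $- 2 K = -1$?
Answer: $29376$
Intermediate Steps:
$K = \frac{1}{2}$ ($K = \left(- \frac{1}{2}\right) \left(-1\right) = \frac{1}{2} \approx 0.5$)
$a{\left(U \right)} = 12 U$ ($a{\left(U \right)} = 3 U 4 = 12 U$)
$q = -9$ ($q = -7 - 2 = -9$)
$T{\left(x,h \right)} = -4 + h x$ ($T{\left(x,h \right)} = x h - 4 = h x - 4 = -4 + h x$)
$w = -144$ ($w = 1 \left(-4 + 5 \cdot 4\right) \left(-9\right) = 1 \left(-4 + 20\right) \left(-9\right) = 1 \cdot 16 \left(-9\right) = 16 \left(-9\right) = -144$)
$w \left(-34\right) a{\left(K \right)} = \left(-144\right) \left(-34\right) 12 \cdot \frac{1}{2} = 4896 \cdot 6 = 29376$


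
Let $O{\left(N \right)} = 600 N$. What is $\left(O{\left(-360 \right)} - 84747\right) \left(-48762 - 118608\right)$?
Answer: $50336025390$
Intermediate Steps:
$\left(O{\left(-360 \right)} - 84747\right) \left(-48762 - 118608\right) = \left(600 \left(-360\right) - 84747\right) \left(-48762 - 118608\right) = \left(-216000 - 84747\right) \left(-167370\right) = \left(-300747\right) \left(-167370\right) = 50336025390$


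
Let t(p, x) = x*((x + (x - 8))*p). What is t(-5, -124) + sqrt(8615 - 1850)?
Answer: -158720 + sqrt(6765) ≈ -1.5864e+5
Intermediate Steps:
t(p, x) = p*x*(-8 + 2*x) (t(p, x) = x*((x + (-8 + x))*p) = x*((-8 + 2*x)*p) = x*(p*(-8 + 2*x)) = p*x*(-8 + 2*x))
t(-5, -124) + sqrt(8615 - 1850) = 2*(-5)*(-124)*(-4 - 124) + sqrt(8615 - 1850) = 2*(-5)*(-124)*(-128) + sqrt(6765) = -158720 + sqrt(6765)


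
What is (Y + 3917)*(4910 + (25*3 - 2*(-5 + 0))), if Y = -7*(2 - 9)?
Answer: 19810170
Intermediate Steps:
Y = 49 (Y = -7*(-7) = 49)
(Y + 3917)*(4910 + (25*3 - 2*(-5 + 0))) = (49 + 3917)*(4910 + (25*3 - 2*(-5 + 0))) = 3966*(4910 + (75 - 2*(-5))) = 3966*(4910 + (75 + 10)) = 3966*(4910 + 85) = 3966*4995 = 19810170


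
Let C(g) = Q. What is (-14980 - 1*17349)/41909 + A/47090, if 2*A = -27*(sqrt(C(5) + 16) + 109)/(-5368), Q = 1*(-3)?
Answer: -16344069002773/21187440280160 + 27*sqrt(13)/505558240 ≈ -0.77140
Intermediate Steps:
Q = -3
C(g) = -3
A = 2943/10736 + 27*sqrt(13)/10736 (A = (-27*(sqrt(-3 + 16) + 109)/(-5368))/2 = (-27*(sqrt(13) + 109)*(-1/5368))/2 = (-27*(109 + sqrt(13))*(-1/5368))/2 = ((-2943 - 27*sqrt(13))*(-1/5368))/2 = (2943/5368 + 27*sqrt(13)/5368)/2 = 2943/10736 + 27*sqrt(13)/10736 ≈ 0.28319)
(-14980 - 1*17349)/41909 + A/47090 = (-14980 - 1*17349)/41909 + (2943/10736 + 27*sqrt(13)/10736)/47090 = (-14980 - 17349)*(1/41909) + (2943/10736 + 27*sqrt(13)/10736)*(1/47090) = -32329*1/41909 + (2943/505558240 + 27*sqrt(13)/505558240) = -32329/41909 + (2943/505558240 + 27*sqrt(13)/505558240) = -16344069002773/21187440280160 + 27*sqrt(13)/505558240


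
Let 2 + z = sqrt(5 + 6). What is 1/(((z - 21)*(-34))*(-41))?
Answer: -23/722092 - sqrt(11)/722092 ≈ -3.6445e-5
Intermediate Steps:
z = -2 + sqrt(11) (z = -2 + sqrt(5 + 6) = -2 + sqrt(11) ≈ 1.3166)
1/(((z - 21)*(-34))*(-41)) = 1/((((-2 + sqrt(11)) - 21)*(-34))*(-41)) = 1/(((-23 + sqrt(11))*(-34))*(-41)) = 1/((782 - 34*sqrt(11))*(-41)) = 1/(-32062 + 1394*sqrt(11))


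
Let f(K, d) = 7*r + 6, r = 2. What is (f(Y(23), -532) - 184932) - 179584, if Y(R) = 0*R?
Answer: -364496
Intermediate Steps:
Y(R) = 0
f(K, d) = 20 (f(K, d) = 7*2 + 6 = 14 + 6 = 20)
(f(Y(23), -532) - 184932) - 179584 = (20 - 184932) - 179584 = -184912 - 179584 = -364496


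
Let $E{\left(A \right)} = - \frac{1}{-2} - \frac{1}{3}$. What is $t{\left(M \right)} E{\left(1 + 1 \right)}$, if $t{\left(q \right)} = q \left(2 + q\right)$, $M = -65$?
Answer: $\frac{1365}{2} \approx 682.5$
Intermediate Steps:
$E{\left(A \right)} = \frac{1}{6}$ ($E{\left(A \right)} = \left(-1\right) \left(- \frac{1}{2}\right) - \frac{1}{3} = \frac{1}{2} - \frac{1}{3} = \frac{1}{6}$)
$t{\left(M \right)} E{\left(1 + 1 \right)} = - 65 \left(2 - 65\right) \frac{1}{6} = \left(-65\right) \left(-63\right) \frac{1}{6} = 4095 \cdot \frac{1}{6} = \frac{1365}{2}$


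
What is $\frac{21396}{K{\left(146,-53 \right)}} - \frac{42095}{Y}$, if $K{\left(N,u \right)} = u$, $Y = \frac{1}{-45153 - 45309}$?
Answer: $\frac{201823866774}{53} \approx 3.808 \cdot 10^{9}$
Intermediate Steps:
$Y = - \frac{1}{90462}$ ($Y = \frac{1}{-90462} = - \frac{1}{90462} \approx -1.1054 \cdot 10^{-5}$)
$\frac{21396}{K{\left(146,-53 \right)}} - \frac{42095}{Y} = \frac{21396}{-53} - \frac{42095}{- \frac{1}{90462}} = 21396 \left(- \frac{1}{53}\right) - -3807997890 = - \frac{21396}{53} + 3807997890 = \frac{201823866774}{53}$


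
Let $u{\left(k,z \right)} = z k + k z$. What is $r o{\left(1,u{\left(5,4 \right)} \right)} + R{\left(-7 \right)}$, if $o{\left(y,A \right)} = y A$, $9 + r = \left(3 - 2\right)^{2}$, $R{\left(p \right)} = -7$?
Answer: $-327$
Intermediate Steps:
$u{\left(k,z \right)} = 2 k z$ ($u{\left(k,z \right)} = k z + k z = 2 k z$)
$r = -8$ ($r = -9 + \left(3 - 2\right)^{2} = -9 + 1^{2} = -9 + 1 = -8$)
$o{\left(y,A \right)} = A y$
$r o{\left(1,u{\left(5,4 \right)} \right)} + R{\left(-7 \right)} = - 8 \cdot 2 \cdot 5 \cdot 4 \cdot 1 - 7 = - 8 \cdot 40 \cdot 1 - 7 = \left(-8\right) 40 - 7 = -320 - 7 = -327$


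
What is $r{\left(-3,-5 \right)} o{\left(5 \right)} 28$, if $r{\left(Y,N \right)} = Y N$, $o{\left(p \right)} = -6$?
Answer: $-2520$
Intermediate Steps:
$r{\left(Y,N \right)} = N Y$
$r{\left(-3,-5 \right)} o{\left(5 \right)} 28 = \left(-5\right) \left(-3\right) \left(-6\right) 28 = 15 \left(-6\right) 28 = \left(-90\right) 28 = -2520$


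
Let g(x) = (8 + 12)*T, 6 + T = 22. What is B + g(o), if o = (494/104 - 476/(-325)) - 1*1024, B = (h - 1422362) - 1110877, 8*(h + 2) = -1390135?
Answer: -21653503/8 ≈ -2.7067e+6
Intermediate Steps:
h = -1390151/8 (h = -2 + (⅛)*(-1390135) = -2 - 1390135/8 = -1390151/8 ≈ -1.7377e+5)
T = 16 (T = -6 + 22 = 16)
B = -21656063/8 (B = (-1390151/8 - 1422362) - 1110877 = -12769047/8 - 1110877 = -21656063/8 ≈ -2.7070e+6)
o = -1323121/1300 (o = (494*(1/104) - 476*(-1/325)) - 1024 = (19/4 + 476/325) - 1024 = 8079/1300 - 1024 = -1323121/1300 ≈ -1017.8)
g(x) = 320 (g(x) = (8 + 12)*16 = 20*16 = 320)
B + g(o) = -21656063/8 + 320 = -21653503/8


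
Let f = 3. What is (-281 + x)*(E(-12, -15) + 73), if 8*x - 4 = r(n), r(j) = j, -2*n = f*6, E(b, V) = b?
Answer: -137433/8 ≈ -17179.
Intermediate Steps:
n = -9 (n = -3*6/2 = -½*18 = -9)
x = -5/8 (x = ½ + (⅛)*(-9) = ½ - 9/8 = -5/8 ≈ -0.62500)
(-281 + x)*(E(-12, -15) + 73) = (-281 - 5/8)*(-12 + 73) = -2253/8*61 = -137433/8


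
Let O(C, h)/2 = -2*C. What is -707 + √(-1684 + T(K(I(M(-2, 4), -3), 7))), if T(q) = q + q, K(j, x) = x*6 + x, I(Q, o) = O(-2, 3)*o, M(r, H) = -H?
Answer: -707 + I*√1586 ≈ -707.0 + 39.825*I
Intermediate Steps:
O(C, h) = -4*C (O(C, h) = 2*(-2*C) = -4*C)
I(Q, o) = 8*o (I(Q, o) = (-4*(-2))*o = 8*o)
K(j, x) = 7*x (K(j, x) = 6*x + x = 7*x)
T(q) = 2*q
-707 + √(-1684 + T(K(I(M(-2, 4), -3), 7))) = -707 + √(-1684 + 2*(7*7)) = -707 + √(-1684 + 2*49) = -707 + √(-1684 + 98) = -707 + √(-1586) = -707 + I*√1586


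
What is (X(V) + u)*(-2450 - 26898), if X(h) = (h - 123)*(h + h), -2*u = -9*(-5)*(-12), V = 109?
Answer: 81646136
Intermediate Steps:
u = 270 (u = -(-9*(-5))*(-12)/2 = -45*(-12)/2 = -½*(-540) = 270)
X(h) = 2*h*(-123 + h) (X(h) = (-123 + h)*(2*h) = 2*h*(-123 + h))
(X(V) + u)*(-2450 - 26898) = (2*109*(-123 + 109) + 270)*(-2450 - 26898) = (2*109*(-14) + 270)*(-29348) = (-3052 + 270)*(-29348) = -2782*(-29348) = 81646136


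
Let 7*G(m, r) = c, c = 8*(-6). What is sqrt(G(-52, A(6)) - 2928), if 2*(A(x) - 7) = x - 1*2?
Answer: 8*I*sqrt(2247)/7 ≈ 54.174*I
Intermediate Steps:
A(x) = 6 + x/2 (A(x) = 7 + (x - 1*2)/2 = 7 + (x - 2)/2 = 7 + (-2 + x)/2 = 7 + (-1 + x/2) = 6 + x/2)
c = -48
G(m, r) = -48/7 (G(m, r) = (1/7)*(-48) = -48/7)
sqrt(G(-52, A(6)) - 2928) = sqrt(-48/7 - 2928) = sqrt(-20544/7) = 8*I*sqrt(2247)/7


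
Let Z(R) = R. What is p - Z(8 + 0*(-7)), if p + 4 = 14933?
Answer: 14921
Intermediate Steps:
p = 14929 (p = -4 + 14933 = 14929)
p - Z(8 + 0*(-7)) = 14929 - (8 + 0*(-7)) = 14929 - (8 + 0) = 14929 - 1*8 = 14929 - 8 = 14921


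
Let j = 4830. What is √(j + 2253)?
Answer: 3*√787 ≈ 84.161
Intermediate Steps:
√(j + 2253) = √(4830 + 2253) = √7083 = 3*√787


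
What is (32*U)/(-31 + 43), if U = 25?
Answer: 200/3 ≈ 66.667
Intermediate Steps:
(32*U)/(-31 + 43) = (32*25)/(-31 + 43) = 800/12 = 800*(1/12) = 200/3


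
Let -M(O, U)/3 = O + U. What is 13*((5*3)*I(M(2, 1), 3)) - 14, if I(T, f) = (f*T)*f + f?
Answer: -15224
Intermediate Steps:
M(O, U) = -3*O - 3*U (M(O, U) = -3*(O + U) = -3*O - 3*U)
I(T, f) = f + T*f² (I(T, f) = (T*f)*f + f = T*f² + f = f + T*f²)
13*((5*3)*I(M(2, 1), 3)) - 14 = 13*((5*3)*(3*(1 + (-3*2 - 3*1)*3))) - 14 = 13*(15*(3*(1 + (-6 - 3)*3))) - 14 = 13*(15*(3*(1 - 9*3))) - 14 = 13*(15*(3*(1 - 27))) - 14 = 13*(15*(3*(-26))) - 14 = 13*(15*(-78)) - 14 = 13*(-1170) - 14 = -15210 - 14 = -15224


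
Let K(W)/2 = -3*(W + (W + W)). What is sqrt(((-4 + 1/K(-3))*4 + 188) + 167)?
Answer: sqrt(27465)/9 ≈ 18.414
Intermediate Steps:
K(W) = -18*W (K(W) = 2*(-3*(W + (W + W))) = 2*(-3*(W + 2*W)) = 2*(-9*W) = -18*W)
sqrt(((-4 + 1/K(-3))*4 + 188) + 167) = sqrt(((-4 + 1/(-18*(-3)))*4 + 188) + 167) = sqrt(((-4 + 1/54)*4 + 188) + 167) = sqrt((-215/54*4 + 188) + 167) = sqrt((-430/27 + 188) + 167) = sqrt(4646/27 + 167) = sqrt(9155/27) = sqrt(27465)/9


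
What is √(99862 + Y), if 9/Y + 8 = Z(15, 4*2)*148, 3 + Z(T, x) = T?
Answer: 5*√3121510522/884 ≈ 316.01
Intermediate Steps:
Z(T, x) = -3 + T
Y = 9/1768 (Y = 9/(-8 + (-3 + 15)*148) = 9/(-8 + 12*148) = 9/(-8 + 1776) = 9/1768 ≈ 0.0050905)
√(99862 + Y) = √(99862 + 9/1768) = √(176556025/1768) = 5*√3121510522/884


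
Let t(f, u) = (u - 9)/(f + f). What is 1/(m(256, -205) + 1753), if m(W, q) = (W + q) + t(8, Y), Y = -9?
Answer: 8/14423 ≈ 0.00055467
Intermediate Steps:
t(f, u) = (-9 + u)/(2*f) (t(f, u) = (-9 + u)/((2*f)) = (-9 + u)*(1/(2*f)) = (-9 + u)/(2*f))
m(W, q) = -9/8 + W + q (m(W, q) = (W + q) + (½)*(-9 - 9)/8 = (W + q) + (½)*(⅛)*(-18) = (W + q) - 9/8 = -9/8 + W + q)
1/(m(256, -205) + 1753) = 1/((-9/8 + 256 - 205) + 1753) = 1/(399/8 + 1753) = 1/(14423/8) = 8/14423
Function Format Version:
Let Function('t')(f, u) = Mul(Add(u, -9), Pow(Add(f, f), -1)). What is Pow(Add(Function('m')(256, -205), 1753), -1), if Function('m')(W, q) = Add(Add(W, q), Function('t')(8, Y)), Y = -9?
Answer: Rational(8, 14423) ≈ 0.00055467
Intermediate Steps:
Function('t')(f, u) = Mul(Rational(1, 2), Pow(f, -1), Add(-9, u)) (Function('t')(f, u) = Mul(Add(-9, u), Pow(Mul(2, f), -1)) = Mul(Add(-9, u), Mul(Rational(1, 2), Pow(f, -1))) = Mul(Rational(1, 2), Pow(f, -1), Add(-9, u)))
Function('m')(W, q) = Add(Rational(-9, 8), W, q) (Function('m')(W, q) = Add(Add(W, q), Mul(Rational(1, 2), Pow(8, -1), Add(-9, -9))) = Add(Add(W, q), Mul(Rational(1, 2), Rational(1, 8), -18)) = Add(Add(W, q), Rational(-9, 8)) = Add(Rational(-9, 8), W, q))
Pow(Add(Function('m')(256, -205), 1753), -1) = Pow(Add(Add(Rational(-9, 8), 256, -205), 1753), -1) = Pow(Add(Rational(399, 8), 1753), -1) = Pow(Rational(14423, 8), -1) = Rational(8, 14423)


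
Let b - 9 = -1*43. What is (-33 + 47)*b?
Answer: -476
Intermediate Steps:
b = -34 (b = 9 - 1*43 = 9 - 43 = -34)
(-33 + 47)*b = (-33 + 47)*(-34) = 14*(-34) = -476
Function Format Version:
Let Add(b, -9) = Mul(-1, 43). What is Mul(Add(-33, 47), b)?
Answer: -476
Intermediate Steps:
b = -34 (b = Add(9, Mul(-1, 43)) = Add(9, -43) = -34)
Mul(Add(-33, 47), b) = Mul(Add(-33, 47), -34) = Mul(14, -34) = -476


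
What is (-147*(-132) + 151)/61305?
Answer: 3911/12261 ≈ 0.31898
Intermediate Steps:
(-147*(-132) + 151)/61305 = (19404 + 151)*(1/61305) = 19555*(1/61305) = 3911/12261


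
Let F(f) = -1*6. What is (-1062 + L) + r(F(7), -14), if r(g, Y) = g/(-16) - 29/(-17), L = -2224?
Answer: -446613/136 ≈ -3283.9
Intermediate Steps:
F(f) = -6
r(g, Y) = 29/17 - g/16 (r(g, Y) = g*(-1/16) - 29*(-1/17) = -g/16 + 29/17 = 29/17 - g/16)
(-1062 + L) + r(F(7), -14) = (-1062 - 2224) + (29/17 - 1/16*(-6)) = -3286 + (29/17 + 3/8) = -3286 + 283/136 = -446613/136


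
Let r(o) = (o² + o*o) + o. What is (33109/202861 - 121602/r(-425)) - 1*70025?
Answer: -100503040735422/1435241575 ≈ -70025.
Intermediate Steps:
r(o) = o + 2*o² (r(o) = (o² + o²) + o = 2*o² + o = o + 2*o²)
(33109/202861 - 121602/r(-425)) - 1*70025 = (33109/202861 - 121602*(-1/(425*(1 + 2*(-425))))) - 1*70025 = (33109*(1/202861) - 121602*(-1/(425*(1 - 850)))) - 70025 = (33109/202861 - 121602/((-425*(-849)))) - 70025 = (33109/202861 - 121602/360825) - 70025 = (33109/202861 - 121602*1/360825) - 70025 = (33109/202861 - 40534/120275) - 70025 = -249446047/1435241575 - 70025 = -100503040735422/1435241575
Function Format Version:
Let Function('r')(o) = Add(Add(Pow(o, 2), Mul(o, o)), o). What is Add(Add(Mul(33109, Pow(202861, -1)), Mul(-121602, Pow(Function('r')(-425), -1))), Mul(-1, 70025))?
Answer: Rational(-100503040735422, 1435241575) ≈ -70025.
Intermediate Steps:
Function('r')(o) = Add(o, Mul(2, Pow(o, 2))) (Function('r')(o) = Add(Add(Pow(o, 2), Pow(o, 2)), o) = Add(Mul(2, Pow(o, 2)), o) = Add(o, Mul(2, Pow(o, 2))))
Add(Add(Mul(33109, Pow(202861, -1)), Mul(-121602, Pow(Function('r')(-425), -1))), Mul(-1, 70025)) = Add(Add(Mul(33109, Pow(202861, -1)), Mul(-121602, Pow(Mul(-425, Add(1, Mul(2, -425))), -1))), Mul(-1, 70025)) = Add(Add(Mul(33109, Rational(1, 202861)), Mul(-121602, Pow(Mul(-425, Add(1, -850)), -1))), -70025) = Add(Add(Rational(33109, 202861), Mul(-121602, Pow(Mul(-425, -849), -1))), -70025) = Add(Add(Rational(33109, 202861), Mul(-121602, Pow(360825, -1))), -70025) = Add(Add(Rational(33109, 202861), Mul(-121602, Rational(1, 360825))), -70025) = Add(Add(Rational(33109, 202861), Rational(-40534, 120275)), -70025) = Add(Rational(-249446047, 1435241575), -70025) = Rational(-100503040735422, 1435241575)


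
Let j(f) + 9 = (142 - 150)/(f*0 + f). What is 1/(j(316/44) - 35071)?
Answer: -79/2771408 ≈ -2.8505e-5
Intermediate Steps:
j(f) = -9 - 8/f (j(f) = -9 + (142 - 150)/(f*0 + f) = -9 - 8/(0 + f) = -9 - 8/f)
1/(j(316/44) - 35071) = 1/((-9 - 8/(316/44)) - 35071) = 1/((-9 - 8/(316*(1/44))) - 35071) = 1/((-9 - 8/79/11) - 35071) = 1/((-9 - 8*11/79) - 35071) = 1/((-9 - 88/79) - 35071) = 1/(-799/79 - 35071) = 1/(-2771408/79) = -79/2771408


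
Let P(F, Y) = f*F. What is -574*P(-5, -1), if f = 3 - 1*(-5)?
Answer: 22960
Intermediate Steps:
f = 8 (f = 3 + 5 = 8)
P(F, Y) = 8*F
-574*P(-5, -1) = -4592*(-5) = -574*(-40) = 22960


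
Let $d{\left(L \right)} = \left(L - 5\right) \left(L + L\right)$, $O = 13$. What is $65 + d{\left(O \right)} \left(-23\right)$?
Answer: $-4719$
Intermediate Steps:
$d{\left(L \right)} = 2 L \left(-5 + L\right)$ ($d{\left(L \right)} = \left(-5 + L\right) 2 L = 2 L \left(-5 + L\right)$)
$65 + d{\left(O \right)} \left(-23\right) = 65 + 2 \cdot 13 \left(-5 + 13\right) \left(-23\right) = 65 + 2 \cdot 13 \cdot 8 \left(-23\right) = 65 + 208 \left(-23\right) = 65 - 4784 = -4719$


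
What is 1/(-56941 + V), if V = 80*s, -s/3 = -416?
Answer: 1/42899 ≈ 2.3311e-5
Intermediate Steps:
s = 1248 (s = -3*(-416) = 1248)
V = 99840 (V = 80*1248 = 99840)
1/(-56941 + V) = 1/(-56941 + 99840) = 1/42899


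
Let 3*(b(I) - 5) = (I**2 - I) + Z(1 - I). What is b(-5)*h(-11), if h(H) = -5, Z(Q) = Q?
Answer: -85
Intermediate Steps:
b(I) = 16/3 - 2*I/3 + I**2/3 (b(I) = 5 + ((I**2 - I) + (1 - I))/3 = 5 + (1 + I**2 - 2*I)/3 = 5 + (1/3 - 2*I/3 + I**2/3) = 16/3 - 2*I/3 + I**2/3)
b(-5)*h(-11) = (16/3 - 2/3*(-5) + (1/3)*(-5)**2)*(-5) = (16/3 + 10/3 + (1/3)*25)*(-5) = (16/3 + 10/3 + 25/3)*(-5) = 17*(-5) = -85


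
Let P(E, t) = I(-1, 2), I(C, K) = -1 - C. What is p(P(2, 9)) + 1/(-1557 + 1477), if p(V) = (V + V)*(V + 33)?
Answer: -1/80 ≈ -0.012500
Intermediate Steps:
P(E, t) = 0 (P(E, t) = -1 - 1*(-1) = -1 + 1 = 0)
p(V) = 2*V*(33 + V) (p(V) = (2*V)*(33 + V) = 2*V*(33 + V))
p(P(2, 9)) + 1/(-1557 + 1477) = 2*0*(33 + 0) + 1/(-1557 + 1477) = 2*0*33 + 1/(-80) = 0 - 1/80 = -1/80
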